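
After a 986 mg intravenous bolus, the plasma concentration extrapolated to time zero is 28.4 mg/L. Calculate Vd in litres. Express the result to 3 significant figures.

Immediately after an IV bolus, C₀ = Dose / Vd, so Vd = Dose / C₀.
Vd = 986 / 28.4 = 34.72 L

34.7 L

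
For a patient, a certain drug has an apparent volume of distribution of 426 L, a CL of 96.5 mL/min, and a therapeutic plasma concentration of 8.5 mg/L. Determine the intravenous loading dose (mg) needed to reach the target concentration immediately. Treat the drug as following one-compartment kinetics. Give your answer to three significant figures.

3620 mg

LD = Vd × C = 426.0 × 8.500 = 3621 mg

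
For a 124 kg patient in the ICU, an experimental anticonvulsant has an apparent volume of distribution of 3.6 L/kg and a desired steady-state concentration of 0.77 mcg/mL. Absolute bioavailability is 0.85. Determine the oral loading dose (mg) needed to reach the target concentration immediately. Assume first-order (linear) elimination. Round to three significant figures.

Vd = 3.6 L/kg × 124 kg = 446.4 L
LD = Vd × C / F = 446.4 × 0.7700 / 0.85 = 404.4 mg

404 mg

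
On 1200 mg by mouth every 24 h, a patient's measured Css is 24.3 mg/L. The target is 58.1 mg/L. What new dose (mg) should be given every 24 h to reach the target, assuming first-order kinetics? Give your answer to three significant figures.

With linear kinetics, Css is proportional to dose rate (D/τ) at fixed clearance.
D₂ = D₁ × (Css,target / Css,current) = 1200 × 58.1/24.3 = 2869 mg

2870 mg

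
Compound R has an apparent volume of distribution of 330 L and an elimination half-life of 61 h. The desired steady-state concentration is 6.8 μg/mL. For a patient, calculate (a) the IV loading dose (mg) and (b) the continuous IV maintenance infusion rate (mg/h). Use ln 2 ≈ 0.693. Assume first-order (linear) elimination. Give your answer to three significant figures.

(a) 2240 mg; (b) 25.5 mg/h

LD = Vd × C = 330.0 × 6.8 = 2244 mg
CL = 0.693 × Vd / t½ = 0.693 × 330.0 / 61 = 3.749 L/h
Infusion rate = CL × Css = 3.749 × 6.8 = 25.49 mg/h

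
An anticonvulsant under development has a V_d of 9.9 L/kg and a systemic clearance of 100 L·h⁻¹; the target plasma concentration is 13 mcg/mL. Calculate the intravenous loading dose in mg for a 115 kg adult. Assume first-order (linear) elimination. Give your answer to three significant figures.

14800 mg

Vd = 9.9 L/kg × 115 kg = 1139 L
LD = Vd × C = 1139 × 13.00 = 14810 mg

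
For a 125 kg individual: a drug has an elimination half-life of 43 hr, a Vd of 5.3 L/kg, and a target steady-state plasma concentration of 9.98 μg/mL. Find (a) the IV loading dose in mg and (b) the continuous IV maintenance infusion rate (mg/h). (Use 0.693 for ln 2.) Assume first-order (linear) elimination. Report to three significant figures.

(a) 6610 mg; (b) 107 mg/h

Total Vd = 5.3 × 125 = 662.5 L
LD = Vd × C = 662.5 × 9.98 = 6612 mg
CL = 0.693 × Vd / t½ = 0.693 × 662.5 / 43 = 10.68 L/h
Infusion rate = CL × Css = 10.68 × 9.98 = 106.6 mg/h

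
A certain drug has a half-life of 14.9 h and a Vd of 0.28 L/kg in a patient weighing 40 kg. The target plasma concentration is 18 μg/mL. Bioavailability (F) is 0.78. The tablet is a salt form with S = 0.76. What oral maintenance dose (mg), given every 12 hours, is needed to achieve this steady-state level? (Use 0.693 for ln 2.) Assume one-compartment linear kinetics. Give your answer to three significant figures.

Vd = 0.28 L/kg × 40 kg = 11.20 L
CL = ln 2 · Vd / t½ = 0.693 × 11.20 / 14.9 = 0.5209 L/h
D = CL × Css × τ / F / S = 0.5209 × 18 × 12 / 0.78 / 0.76 = 189.8 mg

190 mg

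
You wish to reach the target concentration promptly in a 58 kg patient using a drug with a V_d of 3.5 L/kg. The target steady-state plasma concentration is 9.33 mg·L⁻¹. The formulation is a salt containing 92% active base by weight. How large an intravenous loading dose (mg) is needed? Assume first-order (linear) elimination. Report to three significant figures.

Vd(total) = 58 kg × 3.5 L/kg = 203.0 L
LD = Vd × C / S = 203.0 × 9.330 / 0.92 = 2059 mg

2060 mg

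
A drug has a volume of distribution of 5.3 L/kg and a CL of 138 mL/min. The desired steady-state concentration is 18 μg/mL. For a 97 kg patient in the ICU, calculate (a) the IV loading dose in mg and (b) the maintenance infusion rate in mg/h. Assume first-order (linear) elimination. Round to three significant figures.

Vd(total) = 97 kg × 5.3 L/kg = 514.1 L
Loading dose = Vd × C = 514.1 × 18 = 9254 mg
CL = 138 mL/min = 138 × 0.06 = 8.280 L/h
Maintenance infusion rate = CL × Css = 8.280 × 18 = 149.0 mg/h

(a) 9250 mg; (b) 149 mg/h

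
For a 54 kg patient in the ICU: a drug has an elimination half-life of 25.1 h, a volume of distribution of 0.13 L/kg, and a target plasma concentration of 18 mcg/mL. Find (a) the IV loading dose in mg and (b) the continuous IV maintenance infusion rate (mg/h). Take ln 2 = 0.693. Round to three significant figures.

Vd(total) = 54 kg × 0.13 L/kg = 7.020 L
LD = Vd × C = 7.020 × 18 = 126.4 mg
CL = 0.693 × Vd / t½ = 0.693 × 7.020 / 25.1 = 0.1938 L/h
Infusion rate = CL × Css = 0.1938 × 18 = 3.488 mg/h

(a) 126 mg; (b) 3.49 mg/h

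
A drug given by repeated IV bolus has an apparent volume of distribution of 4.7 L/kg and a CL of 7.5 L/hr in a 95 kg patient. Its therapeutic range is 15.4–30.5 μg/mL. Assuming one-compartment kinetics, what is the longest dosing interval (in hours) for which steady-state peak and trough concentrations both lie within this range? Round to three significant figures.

40.7 h

Vd(total) = 95 kg × 4.7 L/kg = 446.5 L
k = CL / Vd = 7.500 / 446.5 = 0.01680 h⁻¹
Between IV bolus doses, concentration decays as C = C₀·e^(−kτ), so C_peak/C_trough = e^(kτ).
τ_max = ln(C_peak/C_trough) / k = ln(30.5/15.4) / 0.01680 = 0.6834 / 0.01680 = 40.68 h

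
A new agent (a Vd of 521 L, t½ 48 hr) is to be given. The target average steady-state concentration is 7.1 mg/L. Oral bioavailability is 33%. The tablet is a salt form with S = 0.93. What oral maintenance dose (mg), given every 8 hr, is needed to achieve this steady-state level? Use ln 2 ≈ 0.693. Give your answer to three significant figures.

CL = 0.693 × Vd / t½ = 0.693 × 521.0 / 48 = 7.522 L/h
D = CL × Css × τ / F / S = 7.522 × 7.1 × 8 / 0.33 / 0.93 = 1392 mg

1390 mg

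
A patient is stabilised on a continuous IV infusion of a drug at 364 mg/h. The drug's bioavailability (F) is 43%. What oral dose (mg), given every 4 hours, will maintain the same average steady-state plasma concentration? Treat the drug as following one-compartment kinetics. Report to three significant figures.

3390 mg

To maintain the same Css, the systemic dosing rate must be unchanged: F·D/τ = infusion rate.
D = rate × τ / F = 364 × 4 / 0.43 = 3386 mg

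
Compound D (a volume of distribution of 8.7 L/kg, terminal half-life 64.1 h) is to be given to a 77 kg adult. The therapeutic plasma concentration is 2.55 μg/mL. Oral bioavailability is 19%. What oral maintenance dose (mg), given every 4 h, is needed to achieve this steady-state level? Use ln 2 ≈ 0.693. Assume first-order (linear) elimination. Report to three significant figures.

Total Vd = 8.7 × 77 = 669.9 L
CL = 0.693 × Vd / t½ = 0.693 × 669.9 / 64.1 = 7.242 L/h
D = CL × Css × τ / F = 7.242 × 2.55 × 4 / 0.19 = 388.8 mg

389 mg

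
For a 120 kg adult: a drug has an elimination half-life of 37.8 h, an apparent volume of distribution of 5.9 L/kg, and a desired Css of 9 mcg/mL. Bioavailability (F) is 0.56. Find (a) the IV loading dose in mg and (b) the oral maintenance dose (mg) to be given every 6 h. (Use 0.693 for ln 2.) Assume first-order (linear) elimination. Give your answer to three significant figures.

Total Vd = 5.9 × 120 = 708.0 L
LD = Vd × C = 708.0 × 9 = 6372 mg
CL = 0.693 × Vd / t½ = 0.693 × 708.0 / 37.8 = 12.98 L/h
D = CL × Css × τ / F = 12.98 × 9 × 6 / 0.56 = 1252 mg

(a) 6370 mg; (b) 1250 mg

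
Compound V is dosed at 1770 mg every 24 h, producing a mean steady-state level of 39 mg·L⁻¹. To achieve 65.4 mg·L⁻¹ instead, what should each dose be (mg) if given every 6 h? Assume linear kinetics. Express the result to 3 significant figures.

742 mg

With linear kinetics, Css is proportional to dose rate (D/τ) at fixed clearance.
D₂ = D₁ × (Css,target / Css,current) × (τ₂/τ₁) = 1770 × (65.4/39) × (6/24) = 742.0 mg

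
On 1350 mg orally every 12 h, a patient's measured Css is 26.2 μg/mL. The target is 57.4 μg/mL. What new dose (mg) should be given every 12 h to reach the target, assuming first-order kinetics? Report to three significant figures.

2960 mg

With linear kinetics, Css is proportional to dose rate (D/τ) at fixed clearance.
D₂ = D₁ × (Css,target / Css,current) = 1350 × 57.4/26.2 = 2958 mg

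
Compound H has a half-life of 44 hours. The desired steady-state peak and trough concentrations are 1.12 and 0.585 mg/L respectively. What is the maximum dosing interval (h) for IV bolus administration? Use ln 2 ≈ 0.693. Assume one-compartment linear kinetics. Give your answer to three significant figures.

41.2 h

k = 0.693 / t½ = 0.693 / 44 = 0.01575 h⁻¹
Between IV bolus doses, concentration decays as C = C₀·e^(−kτ), so C_peak/C_trough = e^(kτ).
τ_max = ln(C_peak/C_trough) / k = ln(1.12/0.585) / 0.01575 = 0.6495 / 0.01575 = 41.24 h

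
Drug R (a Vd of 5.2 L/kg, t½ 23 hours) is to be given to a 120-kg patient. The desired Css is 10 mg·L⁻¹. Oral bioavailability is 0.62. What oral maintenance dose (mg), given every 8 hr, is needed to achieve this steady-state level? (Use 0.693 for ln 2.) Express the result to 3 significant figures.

Vd = 5.2 L/kg × 120 kg = 624.0 L
CL = ln 2 · Vd / t½ = 0.693 × 624.0 / 23 = 18.80 L/h
D = CL × Css × τ / F = 18.80 × 10 × 8 / 0.62 = 2426 mg

2430 mg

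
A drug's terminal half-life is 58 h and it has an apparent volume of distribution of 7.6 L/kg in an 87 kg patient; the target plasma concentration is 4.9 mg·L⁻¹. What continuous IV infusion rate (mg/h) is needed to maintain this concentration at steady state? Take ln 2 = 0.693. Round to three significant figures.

Vd = 7.6 L/kg × 87 kg = 661.2 L
k = 0.693/58 = 0.01195 h⁻¹, so CL = k·Vd = 0.01195 × 661.2 = 7.901 L/h
Infusion rate = CL × Css = 7.901 × 4.9 = 38.71 mg/h

38.7 mg/h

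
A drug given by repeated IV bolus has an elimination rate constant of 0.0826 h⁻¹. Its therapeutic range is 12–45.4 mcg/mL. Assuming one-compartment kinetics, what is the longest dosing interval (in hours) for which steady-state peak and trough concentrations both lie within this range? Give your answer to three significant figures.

16.1 h

Between IV bolus doses, concentration decays as C = C₀·e^(−kτ), so C_peak/C_trough = e^(kτ).
τ_max = ln(C_peak/C_trough) / k = ln(45.4/12) / 0.08260 = 1.331 / 0.08260 = 16.11 h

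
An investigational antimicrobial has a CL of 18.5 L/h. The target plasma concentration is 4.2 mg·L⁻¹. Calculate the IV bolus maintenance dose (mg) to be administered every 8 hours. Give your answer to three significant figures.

622 mg

D = CL × Css × τ = 18.50 × 4.2 × 8 = 621.6 mg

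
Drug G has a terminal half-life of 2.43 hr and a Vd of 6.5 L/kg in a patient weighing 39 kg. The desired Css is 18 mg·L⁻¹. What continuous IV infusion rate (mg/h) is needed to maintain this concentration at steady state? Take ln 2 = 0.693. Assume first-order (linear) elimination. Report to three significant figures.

1300 mg/h

Vd(total) = 39 kg × 6.5 L/kg = 253.5 L
CL = 0.693 × Vd / t½ = 0.693 × 253.5 / 2.43 = 72.29 L/h
Infusion rate = CL × Css = 72.29 × 18 = 1301 mg/h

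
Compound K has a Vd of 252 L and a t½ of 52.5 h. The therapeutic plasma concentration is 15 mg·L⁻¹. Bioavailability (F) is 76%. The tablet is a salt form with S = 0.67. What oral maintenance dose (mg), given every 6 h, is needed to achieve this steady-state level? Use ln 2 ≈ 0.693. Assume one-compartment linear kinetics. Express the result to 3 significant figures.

588 mg

k = 0.693/52.5 = 0.01320 h⁻¹, so CL = k·Vd = 0.01320 × 252.0 = 3.326 L/h
D = CL × Css × τ / F / S = 3.326 × 15 × 6 / 0.76 / 0.67 = 587.9 mg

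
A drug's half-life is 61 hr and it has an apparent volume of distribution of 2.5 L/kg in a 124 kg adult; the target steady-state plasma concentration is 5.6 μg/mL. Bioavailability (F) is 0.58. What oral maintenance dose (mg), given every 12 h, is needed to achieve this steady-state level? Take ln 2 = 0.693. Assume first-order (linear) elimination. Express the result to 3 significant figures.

Vd = 2.5 L/kg × 124 kg = 310.0 L
CL = ln 2 · Vd / t½ = 0.693 × 310.0 / 61 = 3.522 L/h
D = CL × Css × τ / F = 3.522 × 5.6 × 12 / 0.58 = 408.1 mg

408 mg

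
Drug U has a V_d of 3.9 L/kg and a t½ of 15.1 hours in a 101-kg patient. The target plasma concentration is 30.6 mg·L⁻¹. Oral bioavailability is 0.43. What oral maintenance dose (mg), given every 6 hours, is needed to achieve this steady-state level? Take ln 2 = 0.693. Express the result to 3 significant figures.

7720 mg

Vd(total) = 101 kg × 3.9 L/kg = 393.9 L
CL = 0.693 × Vd / t½ = 0.693 × 393.9 / 15.1 = 18.08 L/h
D = CL × Css × τ / F = 18.08 × 30.6 × 6 / 0.43 = 7720 mg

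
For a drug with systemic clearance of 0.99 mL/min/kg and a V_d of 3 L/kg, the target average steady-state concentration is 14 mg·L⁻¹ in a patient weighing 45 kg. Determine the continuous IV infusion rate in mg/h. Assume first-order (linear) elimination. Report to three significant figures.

37.4 mg/h

CL = 0.99 mL/min/kg × 45 kg = 44.55 mL/min = 44.55 × 60/1000 = 2.673 L/h
R₀ = 2.673 × 14 = 37.42 mg/h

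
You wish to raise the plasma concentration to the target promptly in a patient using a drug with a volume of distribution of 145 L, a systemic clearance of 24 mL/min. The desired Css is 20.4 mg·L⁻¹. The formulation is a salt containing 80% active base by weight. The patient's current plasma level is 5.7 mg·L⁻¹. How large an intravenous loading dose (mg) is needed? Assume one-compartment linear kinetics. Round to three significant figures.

2660 mg

The loading dose fills Vd to the target concentration; clearance is irrelevant here.
Concentration deficit ΔC = 20.4 − 5.7 = 14.70 mg/L
LD = Vd × ΔC / S = 145.0 × 14.70 / 0.8 = 2664 mg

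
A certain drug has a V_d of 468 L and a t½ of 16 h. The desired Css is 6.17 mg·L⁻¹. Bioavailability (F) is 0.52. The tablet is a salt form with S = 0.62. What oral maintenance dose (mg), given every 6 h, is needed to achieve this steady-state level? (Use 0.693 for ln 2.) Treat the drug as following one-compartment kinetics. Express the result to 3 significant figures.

2330 mg

CL = ln 2 · Vd / t½ = 0.693 × 468.0 / 16 = 20.27 L/h
D = CL × Css × τ / F / S = 20.27 × 6.17 × 6 / 0.52 / 0.62 = 2328 mg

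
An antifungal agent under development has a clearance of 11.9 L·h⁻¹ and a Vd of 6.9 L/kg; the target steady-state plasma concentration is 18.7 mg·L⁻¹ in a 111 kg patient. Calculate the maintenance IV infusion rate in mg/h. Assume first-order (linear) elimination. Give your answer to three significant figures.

At steady state, infusion rate equals elimination rate: rate in = CL × Css.
Rate = CL × Css = 11.90 × 18.7 = 222.5 mg/h

223 mg/h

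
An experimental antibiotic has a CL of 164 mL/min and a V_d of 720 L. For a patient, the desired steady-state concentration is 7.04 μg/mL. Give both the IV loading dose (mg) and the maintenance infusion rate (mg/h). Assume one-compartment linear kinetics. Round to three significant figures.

Loading: fill Vd to C_target → 720.0 L × 7.04 mg/L = 5069 mg
CL = 164 mL/min × 60/1000 = 9.840 L/h
Maintenance infusion rate = CL × Css = 9.840 × 7.04 = 69.27 mg/h

(a) 5070 mg; (b) 69.3 mg/h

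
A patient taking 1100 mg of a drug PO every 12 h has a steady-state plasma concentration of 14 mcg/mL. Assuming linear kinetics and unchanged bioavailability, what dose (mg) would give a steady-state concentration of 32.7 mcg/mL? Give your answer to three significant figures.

2570 mg

For first-order elimination, Css ∝ F·D/(CL·τ); F and CL are unchanged, so Css ∝ D/τ.
D₂ = D₁ × (Css,target / Css,current) = 1100 × 32.7/14 = 2569 mg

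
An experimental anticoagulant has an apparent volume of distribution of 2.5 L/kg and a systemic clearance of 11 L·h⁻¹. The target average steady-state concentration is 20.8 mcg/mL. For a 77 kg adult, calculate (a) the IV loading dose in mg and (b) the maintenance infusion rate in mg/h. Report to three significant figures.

Vd = 2.5 L/kg × 77 kg = 192.5 L
LD = Vd · C_target = 192.5 × 20.8 = 4004 mg
Infusion rate = 11.00 L/h × 20.8 mg/L = 228.8 mg/h

(a) 4000 mg; (b) 229 mg/h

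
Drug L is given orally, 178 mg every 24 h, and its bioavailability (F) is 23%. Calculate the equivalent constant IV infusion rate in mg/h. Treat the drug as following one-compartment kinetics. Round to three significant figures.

Equivalent systemic input: infusion rate = F·D/τ.
Rate = 0.23 × 178 / 24 = 1.706 mg/h

1.71 mg/h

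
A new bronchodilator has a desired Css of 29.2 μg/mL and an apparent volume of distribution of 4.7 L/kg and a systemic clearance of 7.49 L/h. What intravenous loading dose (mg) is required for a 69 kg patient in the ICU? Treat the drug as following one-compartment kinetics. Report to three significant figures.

Vd = 4.7 L/kg × 69 kg = 324.3 L
LD = Vd × C = 324.3 × 29.20 = 9470 mg

9470 mg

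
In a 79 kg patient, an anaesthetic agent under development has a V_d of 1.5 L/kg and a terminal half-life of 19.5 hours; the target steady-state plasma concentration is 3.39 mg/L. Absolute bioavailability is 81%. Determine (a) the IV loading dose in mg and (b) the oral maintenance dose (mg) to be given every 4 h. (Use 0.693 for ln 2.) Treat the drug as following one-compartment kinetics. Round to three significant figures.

(a) 402 mg; (b) 70.5 mg

Vd = 1.5 L/kg × 79 kg = 118.5 L
LD = Vd × C = 118.5 × 3.39 = 401.7 mg
CL = 0.693 × Vd / t½ = 0.693 × 118.5 / 19.5 = 4.211 L/h
D = CL × Css × τ / F = 4.211 × 3.39 × 4 / 0.81 = 70.50 mg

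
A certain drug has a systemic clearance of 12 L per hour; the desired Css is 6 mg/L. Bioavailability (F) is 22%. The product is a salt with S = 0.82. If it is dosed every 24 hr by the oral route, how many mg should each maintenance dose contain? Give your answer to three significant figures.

9580 mg

At steady state, dose per interval replaces the amount cleared in that interval: F·S·D/τ = CL·Css.
D = CL × Css × τ / F / S = 12.00 × 6 × 24 / 0.22 / 0.82 = 9579 mg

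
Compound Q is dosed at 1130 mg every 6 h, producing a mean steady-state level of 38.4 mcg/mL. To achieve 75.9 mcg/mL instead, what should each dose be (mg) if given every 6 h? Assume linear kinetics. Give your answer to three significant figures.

2230 mg

For first-order elimination, Css ∝ F·D/(CL·τ); F and CL are unchanged, so Css ∝ D/τ.
D₂ = D₁ × (Css,target / Css,current) = 1130 × 75.9/38.4 = 2234 mg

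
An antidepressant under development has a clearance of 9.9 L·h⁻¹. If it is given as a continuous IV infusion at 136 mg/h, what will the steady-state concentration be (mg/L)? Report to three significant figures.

Css = rate / CL = 136 / 9.900 = 13.74 mg/L

13.7 mg/L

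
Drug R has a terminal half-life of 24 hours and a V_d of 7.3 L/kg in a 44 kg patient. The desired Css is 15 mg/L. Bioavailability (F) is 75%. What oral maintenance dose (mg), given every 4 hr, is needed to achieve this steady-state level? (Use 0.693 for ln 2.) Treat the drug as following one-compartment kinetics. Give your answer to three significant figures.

742 mg

Vd = 7.3 L/kg × 44 kg = 321.2 L
k = 0.693/24 = 0.02888 h⁻¹, so CL = k·Vd = 0.02888 × 321.2 = 9.276 L/h
D = CL × Css × τ / F = 9.276 × 15 × 4 / 0.75 = 742.1 mg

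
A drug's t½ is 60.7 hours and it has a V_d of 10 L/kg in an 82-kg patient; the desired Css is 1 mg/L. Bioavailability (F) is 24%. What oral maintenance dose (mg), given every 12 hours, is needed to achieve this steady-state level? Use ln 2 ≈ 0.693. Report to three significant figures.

468 mg

Vd = 10 L/kg × 82 kg = 820.0 L
k = 0.693/60.7 = 0.01142 h⁻¹, so CL = k·Vd = 0.01142 × 820.0 = 9.364 L/h
D = CL × Css × τ / F = 9.364 × 1 × 12 / 0.24 = 468.2 mg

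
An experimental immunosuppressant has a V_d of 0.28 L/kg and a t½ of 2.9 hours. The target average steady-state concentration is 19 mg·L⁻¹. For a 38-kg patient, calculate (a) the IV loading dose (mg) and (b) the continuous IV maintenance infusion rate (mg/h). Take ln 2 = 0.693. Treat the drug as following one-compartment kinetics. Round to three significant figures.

Vd(total) = 38 kg × 0.28 L/kg = 10.64 L
LD = Vd × C = 10.64 × 19 = 202.2 mg
CL = 0.693 × Vd / t½ = 0.693 × 10.64 / 2.9 = 2.543 L/h
Infusion rate = CL × Css = 2.543 × 19 = 48.32 mg/h

(a) 202 mg; (b) 48.3 mg/h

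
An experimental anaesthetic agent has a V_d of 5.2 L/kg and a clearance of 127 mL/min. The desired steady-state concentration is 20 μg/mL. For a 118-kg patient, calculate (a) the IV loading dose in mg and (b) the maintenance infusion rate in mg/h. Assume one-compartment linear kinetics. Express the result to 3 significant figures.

(a) 12300 mg; (b) 152 mg/h

Vd(total) = 118 kg × 5.2 L/kg = 613.6 L
Loading: fill Vd to C_target → 613.6 L × 20 mg/L = 12270 mg
CL = 127 mL/min = 127 × 0.06 = 7.620 L/h
Maintenance: replace elimination → rate = CL × Css = 7.620 × 20 = 152.4 mg/h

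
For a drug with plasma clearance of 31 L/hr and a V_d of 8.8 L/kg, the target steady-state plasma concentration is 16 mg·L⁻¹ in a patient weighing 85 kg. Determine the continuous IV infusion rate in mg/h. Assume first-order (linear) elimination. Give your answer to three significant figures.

Infusion rate = CL · Css = 31.00 L/h × 16 mg/L = 496.0 mg/h

496 mg/h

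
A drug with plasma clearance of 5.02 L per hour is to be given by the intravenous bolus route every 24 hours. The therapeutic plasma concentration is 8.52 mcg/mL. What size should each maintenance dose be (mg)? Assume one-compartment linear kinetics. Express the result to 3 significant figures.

1030 mg

D = CL × Css × τ = 5.020 × 8.52 × 24 = 1026 mg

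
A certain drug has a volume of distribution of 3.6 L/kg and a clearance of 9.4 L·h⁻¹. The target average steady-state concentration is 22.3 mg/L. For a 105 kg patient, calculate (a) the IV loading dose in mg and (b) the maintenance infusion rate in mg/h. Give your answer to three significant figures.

Total Vd = 3.6 × 105 = 378.0 L
Loading: fill Vd to C_target → 378.0 L × 22.3 mg/L = 8429 mg
Infusion rate = 9.400 L/h × 22.3 mg/L = 209.6 mg/h

(a) 8430 mg; (b) 210 mg/h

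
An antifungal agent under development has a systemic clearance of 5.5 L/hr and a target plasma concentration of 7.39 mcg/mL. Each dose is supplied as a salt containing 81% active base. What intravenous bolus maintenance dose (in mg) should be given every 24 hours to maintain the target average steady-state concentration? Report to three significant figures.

1200 mg

D = CL × Css × τ / S = 5.500 × 7.39 × 24 / 0.81 = 1204 mg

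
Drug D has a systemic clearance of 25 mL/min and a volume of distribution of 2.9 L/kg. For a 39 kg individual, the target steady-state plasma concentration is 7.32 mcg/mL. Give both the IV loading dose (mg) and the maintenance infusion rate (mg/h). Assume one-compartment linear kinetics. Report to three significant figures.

(a) 828 mg; (b) 11.0 mg/h

Total Vd = 2.9 × 39 = 113.1 L
Loading dose = Vd × C = 113.1 × 7.32 = 827.9 mg
Convert clearance: 25 mL/min × 60 min/h ÷ 1000 mL/L = 1.500 L/h
Maintenance: replace elimination → rate = CL × Css = 1.500 × 7.32 = 10.98 mg/h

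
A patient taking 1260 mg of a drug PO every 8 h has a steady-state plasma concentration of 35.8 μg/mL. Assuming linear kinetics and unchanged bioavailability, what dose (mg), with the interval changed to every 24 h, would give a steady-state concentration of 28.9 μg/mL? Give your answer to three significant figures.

3050 mg

With linear kinetics, Css is proportional to dose rate (D/τ) at fixed clearance.
D₂ = D₁ × (Css,target / Css,current) × (τ₂/τ₁) = 1260 × (28.9/35.8) × (24/8) = 3051 mg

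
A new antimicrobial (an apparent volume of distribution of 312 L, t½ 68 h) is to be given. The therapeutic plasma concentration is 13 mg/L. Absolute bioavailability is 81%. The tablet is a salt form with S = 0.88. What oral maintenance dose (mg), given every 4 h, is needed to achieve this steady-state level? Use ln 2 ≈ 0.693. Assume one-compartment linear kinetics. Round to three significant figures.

232 mg

CL = 0.693 × Vd / t½ = 0.693 × 312.0 / 68 = 3.180 L/h
D = CL × Css × τ / F / S = 3.180 × 13 × 4 / 0.81 / 0.88 = 232.0 mg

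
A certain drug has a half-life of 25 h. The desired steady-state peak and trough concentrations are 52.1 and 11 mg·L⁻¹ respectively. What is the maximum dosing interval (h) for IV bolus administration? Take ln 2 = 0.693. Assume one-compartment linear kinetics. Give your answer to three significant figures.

k = 0.693 / t½ = 0.693 / 25 = 0.02772 h⁻¹
Between IV bolus doses, concentration decays as C = C₀·e^(−kτ), so C_peak/C_trough = e^(kτ).
τ_max = ln(C_peak/C_trough) / k = ln(52.1/11) / 0.02772 = 1.555 / 0.02772 = 56.10 h

56.1 h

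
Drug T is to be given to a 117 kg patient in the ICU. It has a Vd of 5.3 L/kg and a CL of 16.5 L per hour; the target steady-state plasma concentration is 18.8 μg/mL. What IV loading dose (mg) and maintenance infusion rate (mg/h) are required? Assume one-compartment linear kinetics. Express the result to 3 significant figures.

(a) 11700 mg; (b) 310 mg/h

Vd(total) = 117 kg × 5.3 L/kg = 620.1 L
Loading dose = Vd × C = 620.1 × 18.8 = 11660 mg
Infusion rate = 16.50 L/h × 18.8 mg/L = 310.2 mg/h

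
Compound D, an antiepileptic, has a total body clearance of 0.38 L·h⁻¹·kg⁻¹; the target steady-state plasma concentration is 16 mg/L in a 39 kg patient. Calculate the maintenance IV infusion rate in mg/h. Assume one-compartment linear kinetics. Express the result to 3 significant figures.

237 mg/h

CL = 0.38 L·h⁻¹·kg⁻¹ × 39 kg = 14.82 L/h
R₀ = 14.82 × 16 = 237.1 mg/h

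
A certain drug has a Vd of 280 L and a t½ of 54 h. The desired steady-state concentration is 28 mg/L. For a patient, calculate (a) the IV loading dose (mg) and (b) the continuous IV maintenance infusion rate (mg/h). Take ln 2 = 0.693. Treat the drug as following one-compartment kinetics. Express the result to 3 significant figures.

LD = Vd × C = 280.0 × 28 = 7840 mg
CL = 0.693 × Vd / t½ = 0.693 × 280.0 / 54 = 3.593 L/h
Infusion rate = CL × Css = 3.593 × 28 = 100.6 mg/h

(a) 7840 mg; (b) 101 mg/h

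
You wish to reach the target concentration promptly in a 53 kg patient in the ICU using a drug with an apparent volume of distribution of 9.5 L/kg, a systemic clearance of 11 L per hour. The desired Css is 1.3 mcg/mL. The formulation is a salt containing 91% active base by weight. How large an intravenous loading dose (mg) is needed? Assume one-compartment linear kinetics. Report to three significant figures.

Vd(total) = 53 kg × 9.5 L/kg = 503.5 L
LD = Vd × C / S = 503.5 × 1.300 / 0.91 = 719.3 mg

719 mg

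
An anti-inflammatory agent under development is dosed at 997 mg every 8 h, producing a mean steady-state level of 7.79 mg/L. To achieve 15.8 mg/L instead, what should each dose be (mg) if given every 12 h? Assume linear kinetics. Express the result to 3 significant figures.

For first-order elimination, Css ∝ F·D/(CL·τ); F and CL are unchanged, so Css ∝ D/τ.
D₂ = D₁ × (Css,target / Css,current) × (τ₂/τ₁) = 997 × (15.8/7.79) × (12/8) = 3033 mg

3030 mg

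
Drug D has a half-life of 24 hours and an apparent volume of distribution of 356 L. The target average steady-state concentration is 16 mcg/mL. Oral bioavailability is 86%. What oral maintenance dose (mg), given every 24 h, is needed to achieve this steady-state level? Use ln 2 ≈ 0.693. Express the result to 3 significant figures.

k = 0.693/24 = 0.02888 h⁻¹, so CL = k·Vd = 0.02888 × 356.0 = 10.28 L/h
D = CL × Css × τ / F = 10.28 × 16 × 24 / 0.86 = 4590 mg

4590 mg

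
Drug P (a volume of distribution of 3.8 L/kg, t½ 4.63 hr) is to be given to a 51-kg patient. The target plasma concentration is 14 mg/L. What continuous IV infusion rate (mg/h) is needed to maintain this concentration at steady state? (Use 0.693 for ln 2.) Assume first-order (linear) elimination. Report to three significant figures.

Total Vd = 3.8 × 51 = 193.8 L
CL = ln 2 · Vd / t½ = 0.693 × 193.8 / 4.63 = 29.01 L/h
Infusion rate = CL × Css = 29.01 × 14 = 406.1 mg/h

406 mg/h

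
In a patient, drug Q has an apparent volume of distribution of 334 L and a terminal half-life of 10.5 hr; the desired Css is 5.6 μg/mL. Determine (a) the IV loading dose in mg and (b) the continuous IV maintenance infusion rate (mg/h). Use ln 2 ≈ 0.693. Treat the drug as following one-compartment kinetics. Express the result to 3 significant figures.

LD = Vd × C = 334.0 × 5.6 = 1870 mg
CL = 0.693 × Vd / t½ = 0.693 × 334.0 / 10.5 = 22.04 L/h
Infusion rate = CL × Css = 22.04 × 5.6 = 123.4 mg/h

(a) 1870 mg; (b) 123 mg/h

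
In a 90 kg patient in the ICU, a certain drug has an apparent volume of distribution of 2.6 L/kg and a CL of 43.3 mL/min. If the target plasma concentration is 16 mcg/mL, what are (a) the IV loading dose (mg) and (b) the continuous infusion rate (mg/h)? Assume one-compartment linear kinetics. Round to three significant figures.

Vd(total) = 90 kg × 2.6 L/kg = 234.0 L
Loading dose = Vd × C = 234.0 × 16 = 3744 mg
Convert clearance: 43.3 mL/min × 60 min/h ÷ 1000 mL/L = 2.598 L/h
Maintenance infusion rate = CL × Css = 2.598 × 16 = 41.57 mg/h

(a) 3740 mg; (b) 41.6 mg/h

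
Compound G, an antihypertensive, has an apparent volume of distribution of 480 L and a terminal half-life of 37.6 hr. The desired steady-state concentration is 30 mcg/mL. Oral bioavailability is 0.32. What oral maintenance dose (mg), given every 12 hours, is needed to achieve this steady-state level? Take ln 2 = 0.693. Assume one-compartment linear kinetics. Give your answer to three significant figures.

9950 mg

CL = 0.693 × Vd / t½ = 0.693 × 480.0 / 37.6 = 8.847 L/h
D = CL × Css × τ / F = 8.847 × 30 × 12 / 0.32 = 9953 mg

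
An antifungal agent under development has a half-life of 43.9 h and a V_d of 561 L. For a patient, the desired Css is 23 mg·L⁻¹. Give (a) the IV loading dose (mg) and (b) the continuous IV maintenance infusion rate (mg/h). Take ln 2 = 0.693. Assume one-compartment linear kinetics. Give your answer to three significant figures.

LD = Vd × C = 561.0 × 23 = 12900 mg
CL = 0.693 × Vd / t½ = 0.693 × 561.0 / 43.9 = 8.856 L/h
Infusion rate = CL × Css = 8.856 × 23 = 203.7 mg/h

(a) 12900 mg; (b) 204 mg/h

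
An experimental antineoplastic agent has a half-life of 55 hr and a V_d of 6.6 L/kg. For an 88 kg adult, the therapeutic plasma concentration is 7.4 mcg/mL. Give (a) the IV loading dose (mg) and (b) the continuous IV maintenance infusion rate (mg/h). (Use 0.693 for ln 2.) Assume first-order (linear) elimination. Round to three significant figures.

(a) 4300 mg; (b) 54.2 mg/h

Vd = 6.6 L/kg × 88 kg = 580.8 L
LD = Vd × C = 580.8 × 7.4 = 4298 mg
CL = 0.693 × Vd / t½ = 0.693 × 580.8 / 55 = 7.318 L/h
Infusion rate = CL × Css = 7.318 × 7.4 = 54.15 mg/h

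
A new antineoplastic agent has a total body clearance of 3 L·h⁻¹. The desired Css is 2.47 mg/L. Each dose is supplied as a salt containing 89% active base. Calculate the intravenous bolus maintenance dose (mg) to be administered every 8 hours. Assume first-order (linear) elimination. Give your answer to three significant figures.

66.6 mg

At steady state, dose per interval replaces the amount cleared in that interval: S·D/τ = CL·Css.
D = CL × Css × τ / S = 3.000 × 2.47 × 8 / 0.89 = 66.61 mg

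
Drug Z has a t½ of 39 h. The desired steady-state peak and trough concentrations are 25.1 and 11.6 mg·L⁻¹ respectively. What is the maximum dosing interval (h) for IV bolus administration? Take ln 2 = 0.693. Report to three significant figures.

k = 0.693 / t½ = 0.693 / 39 = 0.01777 h⁻¹
Between IV bolus doses, concentration decays as C = C₀·e^(−kτ), so C_peak/C_trough = e^(kτ).
τ_max = ln(C_peak/C_trough) / k = ln(25.1/11.6) / 0.01777 = 0.7719 / 0.01777 = 43.44 h

43.4 h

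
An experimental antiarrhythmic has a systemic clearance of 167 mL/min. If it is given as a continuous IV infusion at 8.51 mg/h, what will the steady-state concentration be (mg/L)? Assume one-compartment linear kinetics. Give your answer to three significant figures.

0.849 mg/L

CL = 167 mL/min = 167 × 0.06 = 10.02 L/h
Css = rate / CL = 8.51 / 10.02 = 0.8493 mg/L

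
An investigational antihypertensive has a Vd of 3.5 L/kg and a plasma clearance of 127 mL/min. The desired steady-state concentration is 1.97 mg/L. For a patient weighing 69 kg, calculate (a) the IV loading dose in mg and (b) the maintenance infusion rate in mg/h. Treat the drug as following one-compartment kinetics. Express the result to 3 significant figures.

(a) 476 mg; (b) 15.0 mg/h

Vd = 3.5 L/kg × 69 kg = 241.5 L
Loading: fill Vd to C_target → 241.5 L × 1.97 mg/L = 475.8 mg
Convert clearance: 127 mL/min × 60 min/h ÷ 1000 mL/L = 7.620 L/h
Infusion rate = 7.620 L/h × 1.97 mg/L = 15.01 mg/h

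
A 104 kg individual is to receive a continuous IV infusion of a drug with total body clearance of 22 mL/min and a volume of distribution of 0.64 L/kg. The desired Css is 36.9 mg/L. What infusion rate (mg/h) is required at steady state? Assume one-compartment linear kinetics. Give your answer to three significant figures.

CL = 22 mL/min = 22 × 0.06 = 1.320 L/h
R₀ = 1.320 × 36.9 = 48.71 mg/h

48.7 mg/h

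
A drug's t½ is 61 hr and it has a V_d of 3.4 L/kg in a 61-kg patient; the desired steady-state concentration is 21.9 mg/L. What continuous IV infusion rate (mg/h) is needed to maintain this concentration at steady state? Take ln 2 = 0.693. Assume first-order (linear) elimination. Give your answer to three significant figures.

Total Vd = 3.4 × 61 = 207.4 L
CL = ln 2 · Vd / t½ = 0.693 × 207.4 / 61 = 2.356 L/h
Infusion rate = CL × Css = 2.356 × 21.9 = 51.60 mg/h

51.6 mg/h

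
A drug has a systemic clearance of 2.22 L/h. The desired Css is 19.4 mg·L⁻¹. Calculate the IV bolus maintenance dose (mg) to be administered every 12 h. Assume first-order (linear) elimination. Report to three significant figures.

At steady state, dose per interval replaces the amount cleared in that interval: D/τ = CL·Css.
D = CL × Css × τ = 2.220 × 19.4 × 12 = 516.8 mg

517 mg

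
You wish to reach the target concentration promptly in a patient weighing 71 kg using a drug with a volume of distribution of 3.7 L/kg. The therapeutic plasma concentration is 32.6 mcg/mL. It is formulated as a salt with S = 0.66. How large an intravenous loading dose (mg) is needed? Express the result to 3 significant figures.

Vd = 3.7 L/kg × 71 kg = 262.7 L
The loading dose fills Vd to the target concentration.
LD = Vd × C / S = 262.7 × 32.60 / 0.66 = 12980 mg

13000 mg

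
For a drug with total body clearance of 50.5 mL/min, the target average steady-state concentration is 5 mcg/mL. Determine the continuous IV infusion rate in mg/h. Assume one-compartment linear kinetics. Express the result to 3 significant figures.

15.2 mg/h

CL = 50.5 mL/min × 60/1000 = 3.030 L/h
At steady state, infusion rate equals elimination rate: rate in = CL × Css.
Rate = CL × Css = 3.030 × 5 = 15.15 mg/h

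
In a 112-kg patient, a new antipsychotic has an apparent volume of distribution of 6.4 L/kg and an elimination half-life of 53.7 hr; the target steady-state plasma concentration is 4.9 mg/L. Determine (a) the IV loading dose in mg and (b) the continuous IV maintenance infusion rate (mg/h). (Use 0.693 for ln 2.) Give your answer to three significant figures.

Vd = 6.4 L/kg × 112 kg = 716.8 L
LD = Vd × C = 716.8 × 4.9 = 3512 mg
CL = 0.693 × Vd / t½ = 0.693 × 716.8 / 53.7 = 9.250 L/h
Infusion rate = CL × Css = 9.250 × 4.9 = 45.33 mg/h

(a) 3510 mg; (b) 45.3 mg/h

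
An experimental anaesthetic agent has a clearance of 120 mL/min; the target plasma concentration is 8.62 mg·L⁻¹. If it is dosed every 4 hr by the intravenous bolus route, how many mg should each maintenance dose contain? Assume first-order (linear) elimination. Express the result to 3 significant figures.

CL = 120 mL/min × 60/1000 = 7.200 L/h
D = CL × Css × τ = 7.200 × 8.62 × 4 = 248.3 mg

248 mg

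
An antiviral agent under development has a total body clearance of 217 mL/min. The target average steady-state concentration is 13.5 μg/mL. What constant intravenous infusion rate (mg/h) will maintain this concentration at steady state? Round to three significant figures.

CL = 217 mL/min = 217 × 0.06 = 13.02 L/h
Infusion rate = CL · Css = 13.02 L/h × 13.5 mg/L = 175.8 mg/h

176 mg/h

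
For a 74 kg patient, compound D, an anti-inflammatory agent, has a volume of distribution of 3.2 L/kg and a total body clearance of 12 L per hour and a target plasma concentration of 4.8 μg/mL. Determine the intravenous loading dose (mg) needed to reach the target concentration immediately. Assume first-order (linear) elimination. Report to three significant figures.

1140 mg

Vd = 3.2 L/kg × 74 kg = 236.8 L
The loading dose fills Vd to the target concentration; clearance is irrelevant here.
LD = Vd × C = 236.8 × 4.800 = 1137 mg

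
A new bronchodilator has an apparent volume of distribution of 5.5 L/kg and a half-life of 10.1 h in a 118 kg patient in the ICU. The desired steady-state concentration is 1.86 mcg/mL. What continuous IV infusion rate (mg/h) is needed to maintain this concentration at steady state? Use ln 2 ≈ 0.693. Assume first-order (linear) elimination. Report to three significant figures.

82.8 mg/h

Total Vd = 5.5 × 118 = 649.0 L
CL = 0.693 × Vd / t½ = 0.693 × 649.0 / 10.1 = 44.53 L/h
Infusion rate = CL × Css = 44.53 × 1.86 = 82.83 mg/h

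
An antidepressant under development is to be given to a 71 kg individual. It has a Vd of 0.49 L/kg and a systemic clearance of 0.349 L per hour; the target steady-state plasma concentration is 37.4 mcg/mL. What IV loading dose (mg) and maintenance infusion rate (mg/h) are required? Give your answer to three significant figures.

(a) 1300 mg; (b) 13.1 mg/h

Vd(total) = 71 kg × 0.49 L/kg = 34.79 L
Loading dose = Vd × C = 34.79 × 37.4 = 1301 mg
Maintenance infusion rate = CL × Css = 0.3490 × 37.4 = 13.05 mg/h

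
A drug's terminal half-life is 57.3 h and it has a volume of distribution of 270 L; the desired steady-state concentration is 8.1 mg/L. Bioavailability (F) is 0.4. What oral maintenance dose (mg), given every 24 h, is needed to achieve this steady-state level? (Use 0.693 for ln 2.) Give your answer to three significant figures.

k = 0.693/57.3 = 0.01209 h⁻¹, so CL = k·Vd = 0.01209 × 270.0 = 3.264 L/h
D = CL × Css × τ / F = 3.264 × 8.1 × 24 / 0.4 = 1586 mg

1590 mg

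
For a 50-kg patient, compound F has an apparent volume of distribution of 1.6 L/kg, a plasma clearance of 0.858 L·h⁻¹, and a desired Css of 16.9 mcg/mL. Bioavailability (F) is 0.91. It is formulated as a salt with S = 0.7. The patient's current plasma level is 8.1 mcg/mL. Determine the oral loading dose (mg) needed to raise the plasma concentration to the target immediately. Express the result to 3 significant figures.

Vd(total) = 50 kg × 1.6 L/kg = 80.00 L
Concentration deficit ΔC = 16.9 − 8.1 = 8.800 mg/L
LD = Vd × ΔC / F / S = 80.00 × 8.800 / 0.91 / 0.7 = 1105 mg

1110 mg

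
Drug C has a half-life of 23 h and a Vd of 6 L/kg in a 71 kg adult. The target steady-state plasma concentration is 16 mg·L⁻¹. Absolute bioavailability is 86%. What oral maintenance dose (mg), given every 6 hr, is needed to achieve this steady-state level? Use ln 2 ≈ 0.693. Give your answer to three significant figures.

1430 mg

Vd(total) = 71 kg × 6 L/kg = 426.0 L
CL = ln 2 · Vd / t½ = 0.693 × 426.0 / 23 = 12.84 L/h
D = CL × Css × τ / F = 12.84 × 16 × 6 / 0.86 = 1433 mg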